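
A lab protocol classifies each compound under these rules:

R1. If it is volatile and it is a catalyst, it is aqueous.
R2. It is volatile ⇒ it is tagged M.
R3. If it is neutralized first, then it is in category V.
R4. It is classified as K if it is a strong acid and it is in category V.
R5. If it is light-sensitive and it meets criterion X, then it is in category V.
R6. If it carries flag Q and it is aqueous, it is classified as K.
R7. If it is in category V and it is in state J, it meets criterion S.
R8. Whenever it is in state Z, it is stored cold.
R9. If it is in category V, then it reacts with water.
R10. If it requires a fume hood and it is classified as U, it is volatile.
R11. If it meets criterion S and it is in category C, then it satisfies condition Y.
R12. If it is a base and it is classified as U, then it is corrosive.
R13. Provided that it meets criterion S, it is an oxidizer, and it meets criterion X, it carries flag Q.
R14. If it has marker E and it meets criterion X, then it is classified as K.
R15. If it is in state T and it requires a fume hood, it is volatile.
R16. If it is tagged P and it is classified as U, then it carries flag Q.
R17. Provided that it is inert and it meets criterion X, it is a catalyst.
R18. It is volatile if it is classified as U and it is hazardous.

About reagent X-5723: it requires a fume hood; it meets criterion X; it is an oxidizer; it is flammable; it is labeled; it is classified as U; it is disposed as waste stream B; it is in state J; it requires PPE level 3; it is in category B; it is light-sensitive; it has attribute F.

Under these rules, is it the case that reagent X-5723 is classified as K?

Forward chaining from the given facts derives: is in category V, meets criterion S, reacts with water, is volatile, carries flag Q, is tagged M.
Rules concluding "it is classified as K": R4 needs "it is a strong acid"; R6 needs "it is aqueous"; R14 needs "it has marker E" — none of these are established.

No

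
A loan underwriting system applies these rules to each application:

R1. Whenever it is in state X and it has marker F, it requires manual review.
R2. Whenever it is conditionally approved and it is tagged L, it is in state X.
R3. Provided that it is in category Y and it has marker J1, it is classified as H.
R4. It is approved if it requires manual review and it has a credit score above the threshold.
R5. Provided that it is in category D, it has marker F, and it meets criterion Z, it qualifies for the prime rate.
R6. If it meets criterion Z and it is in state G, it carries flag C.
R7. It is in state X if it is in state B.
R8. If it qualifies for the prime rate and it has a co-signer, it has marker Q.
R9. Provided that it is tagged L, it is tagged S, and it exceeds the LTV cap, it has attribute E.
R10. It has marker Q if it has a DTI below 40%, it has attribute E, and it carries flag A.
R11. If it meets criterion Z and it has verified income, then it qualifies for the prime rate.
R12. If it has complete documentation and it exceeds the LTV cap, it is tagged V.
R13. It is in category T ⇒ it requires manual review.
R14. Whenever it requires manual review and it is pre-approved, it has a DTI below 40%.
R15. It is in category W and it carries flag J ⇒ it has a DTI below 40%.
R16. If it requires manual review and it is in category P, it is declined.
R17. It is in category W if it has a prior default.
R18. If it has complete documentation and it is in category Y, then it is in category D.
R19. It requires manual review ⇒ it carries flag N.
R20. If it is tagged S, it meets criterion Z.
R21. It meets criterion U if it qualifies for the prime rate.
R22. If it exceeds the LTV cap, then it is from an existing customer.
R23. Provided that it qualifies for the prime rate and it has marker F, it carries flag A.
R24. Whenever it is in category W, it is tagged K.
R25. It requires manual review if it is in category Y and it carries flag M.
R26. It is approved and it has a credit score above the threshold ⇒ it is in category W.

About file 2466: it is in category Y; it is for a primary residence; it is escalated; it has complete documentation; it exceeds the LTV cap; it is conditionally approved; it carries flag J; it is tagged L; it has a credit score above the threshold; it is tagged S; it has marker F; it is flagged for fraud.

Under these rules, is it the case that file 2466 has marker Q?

Yes

By R2 (it is conditionally approved, it is tagged L): it is in state X.
By R9 (it is tagged L, it is tagged S, it exceeds the LTV cap): it has attribute E.
By R18 (it has complete documentation, it is in category Y): it is in category D.
By R20 (it is tagged S): it meets criterion Z.
By R1 (it is in state X, it has marker F): it requires manual review.
By R4 (it requires manual review, it has a credit score above the threshold): it is approved.
By R5 (it is in category D, it has marker F, it meets criterion Z): it qualifies for the prime rate.
By R23 (it qualifies for the prime rate, it has marker F): it carries flag A.
By R26 (it is approved, it has a credit score above the threshold): it is in category W.
By R15 (it is in category W, it carries flag J): it has a DTI below 40%.
By R10 (it has a DTI below 40%, it has attribute E, it carries flag A): it has marker Q.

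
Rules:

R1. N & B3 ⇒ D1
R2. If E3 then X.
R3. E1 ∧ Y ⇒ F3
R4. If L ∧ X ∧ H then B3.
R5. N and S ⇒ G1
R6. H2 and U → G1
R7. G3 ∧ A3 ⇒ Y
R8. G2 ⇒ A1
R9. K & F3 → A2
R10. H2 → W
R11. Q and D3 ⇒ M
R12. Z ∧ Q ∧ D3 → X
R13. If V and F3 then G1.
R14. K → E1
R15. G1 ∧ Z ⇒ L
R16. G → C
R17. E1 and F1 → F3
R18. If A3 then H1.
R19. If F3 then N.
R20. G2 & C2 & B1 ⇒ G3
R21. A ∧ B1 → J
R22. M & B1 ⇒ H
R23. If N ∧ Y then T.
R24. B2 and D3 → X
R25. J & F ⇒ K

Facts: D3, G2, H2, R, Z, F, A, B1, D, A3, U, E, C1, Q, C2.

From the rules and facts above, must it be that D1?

Yes

G1  (by R6: H2, U)
M  (by R11: Q, D3)
X  (by R12: Z, Q, D3)
L  (by R15: G1, Z)
G3  (by R20: G2, C2, B1)
J  (by R21: A, B1)
H  (by R22: M, B1)
K  (by R25: J, F)
B3  (by R4: L, X, H)
Y  (by R7: G3, A3)
E1  (by R14: K)
F3  (by R3: E1, Y)
N  (by R19: F3)
D1  (by R1: N, B3)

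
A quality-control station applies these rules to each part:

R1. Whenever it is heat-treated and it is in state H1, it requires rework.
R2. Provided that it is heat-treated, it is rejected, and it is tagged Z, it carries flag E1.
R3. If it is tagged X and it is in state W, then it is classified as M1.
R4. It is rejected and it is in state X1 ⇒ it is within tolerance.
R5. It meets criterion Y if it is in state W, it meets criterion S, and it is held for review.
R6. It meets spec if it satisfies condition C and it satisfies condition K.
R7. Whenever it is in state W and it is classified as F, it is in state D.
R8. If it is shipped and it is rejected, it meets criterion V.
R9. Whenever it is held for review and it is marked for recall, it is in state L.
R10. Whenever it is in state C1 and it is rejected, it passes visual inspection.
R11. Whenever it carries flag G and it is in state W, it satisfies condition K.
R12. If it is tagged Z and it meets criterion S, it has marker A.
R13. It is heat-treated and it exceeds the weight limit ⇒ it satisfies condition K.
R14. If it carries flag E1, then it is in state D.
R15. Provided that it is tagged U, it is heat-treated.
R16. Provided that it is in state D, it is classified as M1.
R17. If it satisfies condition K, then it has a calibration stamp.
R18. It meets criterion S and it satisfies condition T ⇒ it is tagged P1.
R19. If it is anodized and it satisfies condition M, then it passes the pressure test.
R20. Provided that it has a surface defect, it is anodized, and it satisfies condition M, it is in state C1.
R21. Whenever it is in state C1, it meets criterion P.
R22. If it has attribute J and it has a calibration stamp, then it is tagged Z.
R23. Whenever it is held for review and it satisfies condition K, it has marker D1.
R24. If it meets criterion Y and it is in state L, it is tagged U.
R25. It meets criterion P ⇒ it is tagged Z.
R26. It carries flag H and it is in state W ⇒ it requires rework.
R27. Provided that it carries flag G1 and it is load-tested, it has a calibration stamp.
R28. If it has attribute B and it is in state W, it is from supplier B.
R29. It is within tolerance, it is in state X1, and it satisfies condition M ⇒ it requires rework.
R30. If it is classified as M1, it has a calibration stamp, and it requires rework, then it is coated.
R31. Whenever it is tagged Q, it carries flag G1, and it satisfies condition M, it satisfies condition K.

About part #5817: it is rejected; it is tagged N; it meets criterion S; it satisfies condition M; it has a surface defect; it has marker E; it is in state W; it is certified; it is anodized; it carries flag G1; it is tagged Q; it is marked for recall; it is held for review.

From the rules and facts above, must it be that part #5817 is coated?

No

Forward chaining from the given facts derives: meets criterion Y, is in state L, passes the pressure test, is in state C1, meets criterion P, is tagged U, is tagged Z, satisfies condition K, passes visual inspection, has marker A, is heat-treated, has a calibration stamp, has marker D1, carries flag E1, is in state D, is classified as M1.
The only rule concluding "it is coated" is R30, which needs "it requires rework"; that is never established.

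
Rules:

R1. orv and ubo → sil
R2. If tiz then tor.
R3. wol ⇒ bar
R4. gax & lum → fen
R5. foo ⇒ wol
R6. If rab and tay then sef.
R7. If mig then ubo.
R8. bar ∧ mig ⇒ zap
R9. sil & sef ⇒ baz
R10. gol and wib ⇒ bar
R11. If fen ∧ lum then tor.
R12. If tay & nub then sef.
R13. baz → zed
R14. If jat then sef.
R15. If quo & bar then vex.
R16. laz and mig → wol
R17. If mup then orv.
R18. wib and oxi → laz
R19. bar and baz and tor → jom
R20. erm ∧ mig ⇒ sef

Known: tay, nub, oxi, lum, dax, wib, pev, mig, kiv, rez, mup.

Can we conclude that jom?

No

Forward chaining from the given facts derives: ubo, sef, orv, laz, sil, baz, zed, wol, bar, zap.
The only rule concluding jom is R19, which needs tor; that is never established.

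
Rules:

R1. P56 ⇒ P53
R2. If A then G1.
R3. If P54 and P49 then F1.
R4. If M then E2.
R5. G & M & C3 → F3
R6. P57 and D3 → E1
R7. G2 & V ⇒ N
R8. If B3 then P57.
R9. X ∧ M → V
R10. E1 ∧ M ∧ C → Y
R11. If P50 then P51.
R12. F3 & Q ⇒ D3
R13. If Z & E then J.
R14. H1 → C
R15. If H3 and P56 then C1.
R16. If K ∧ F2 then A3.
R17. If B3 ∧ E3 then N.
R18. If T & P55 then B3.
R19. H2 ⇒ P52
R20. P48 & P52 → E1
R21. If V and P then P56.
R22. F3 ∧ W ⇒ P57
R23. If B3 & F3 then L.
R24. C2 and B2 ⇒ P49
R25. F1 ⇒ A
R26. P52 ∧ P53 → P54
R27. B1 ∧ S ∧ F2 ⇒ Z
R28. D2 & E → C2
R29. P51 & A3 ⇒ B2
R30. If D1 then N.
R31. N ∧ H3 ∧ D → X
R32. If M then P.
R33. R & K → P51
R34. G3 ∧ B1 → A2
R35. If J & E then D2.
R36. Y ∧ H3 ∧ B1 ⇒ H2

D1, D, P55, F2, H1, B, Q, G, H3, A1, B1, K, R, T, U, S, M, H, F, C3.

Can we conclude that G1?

No

Forward chaining from the given facts derives: E2, F3, D3, C, A3, B3, L, Z, N, X, P, P51, P57, V, P56, B2, P53, E1, Y, C1, H2, P52, P54.
The only rule concluding G1 is R2, which needs A; that is never established.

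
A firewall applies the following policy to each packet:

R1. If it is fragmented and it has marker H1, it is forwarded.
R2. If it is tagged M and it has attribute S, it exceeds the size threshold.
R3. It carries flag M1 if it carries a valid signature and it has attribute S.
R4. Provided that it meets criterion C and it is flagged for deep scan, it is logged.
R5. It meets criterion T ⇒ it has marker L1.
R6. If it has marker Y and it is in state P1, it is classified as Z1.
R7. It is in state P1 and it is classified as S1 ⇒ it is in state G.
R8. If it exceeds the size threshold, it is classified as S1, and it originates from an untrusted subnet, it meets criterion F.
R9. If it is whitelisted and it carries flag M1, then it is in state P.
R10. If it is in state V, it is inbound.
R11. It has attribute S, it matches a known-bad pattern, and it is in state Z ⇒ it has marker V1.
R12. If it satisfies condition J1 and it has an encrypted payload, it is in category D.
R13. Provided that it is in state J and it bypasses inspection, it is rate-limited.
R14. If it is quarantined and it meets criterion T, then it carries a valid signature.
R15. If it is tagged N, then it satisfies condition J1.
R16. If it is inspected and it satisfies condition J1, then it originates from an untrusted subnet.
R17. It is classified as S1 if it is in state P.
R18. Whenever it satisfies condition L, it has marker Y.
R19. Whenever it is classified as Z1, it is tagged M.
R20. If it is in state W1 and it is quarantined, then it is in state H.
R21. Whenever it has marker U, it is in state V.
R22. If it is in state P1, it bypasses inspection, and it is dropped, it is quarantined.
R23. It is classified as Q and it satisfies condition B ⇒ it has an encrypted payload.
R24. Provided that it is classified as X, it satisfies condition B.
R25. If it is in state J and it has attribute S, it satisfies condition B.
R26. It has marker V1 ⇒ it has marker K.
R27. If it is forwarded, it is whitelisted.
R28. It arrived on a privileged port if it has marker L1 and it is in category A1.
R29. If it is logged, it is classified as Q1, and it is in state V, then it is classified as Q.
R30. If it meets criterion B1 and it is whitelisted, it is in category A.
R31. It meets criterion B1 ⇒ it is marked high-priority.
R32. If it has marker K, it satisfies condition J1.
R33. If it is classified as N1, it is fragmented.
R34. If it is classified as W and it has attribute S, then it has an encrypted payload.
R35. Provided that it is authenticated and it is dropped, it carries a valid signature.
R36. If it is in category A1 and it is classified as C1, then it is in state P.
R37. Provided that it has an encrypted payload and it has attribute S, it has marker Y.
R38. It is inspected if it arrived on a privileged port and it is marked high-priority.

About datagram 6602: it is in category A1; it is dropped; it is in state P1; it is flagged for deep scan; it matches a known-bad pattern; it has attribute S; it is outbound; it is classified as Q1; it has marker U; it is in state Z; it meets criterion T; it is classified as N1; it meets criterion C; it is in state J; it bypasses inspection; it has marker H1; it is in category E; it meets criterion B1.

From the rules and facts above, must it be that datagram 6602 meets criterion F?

Yes

By R4 (it meets criterion C, it is flagged for deep scan): it is logged.
By R5 (it meets criterion T): it has marker L1.
By R11 (it has attribute S, it matches a known-bad pattern, it is in state Z): it has marker V1.
By R21 (it has marker U): it is in state V.
By R22 (it is in state P1, it bypasses inspection, it is dropped): it is quarantined.
By R25 (it is in state J, it has attribute S): it satisfies condition B.
By R26 (it has marker V1): it has marker K.
By R28 (it has marker L1, it is in category A1): it arrived on a privileged port.
By R29 (it is logged, it is classified as Q1, it is in state V): it is classified as Q.
By R31 (it meets criterion B1): it is marked high-priority.
By R32 (it has marker K): it satisfies condition J1.
By R33 (it is classified as N1): it is fragmented.
By R38 (it arrived on a privileged port, it is marked high-priority): it is inspected.
By R1 (it is fragmented, it has marker H1): it is forwarded.
By R14 (it is quarantined, it meets criterion T): it carries a valid signature.
By R16 (it is inspected, it satisfies condition J1): it originates from an untrusted subnet.
By R23 (it is classified as Q, it satisfies condition B): it has an encrypted payload.
By R27 (it is forwarded): it is whitelisted.
By R37 (it has an encrypted payload, it has attribute S): it has marker Y.
By R3 (it carries a valid signature, it has attribute S): it carries flag M1.
By R6 (it has marker Y, it is in state P1): it is classified as Z1.
By R9 (it is whitelisted, it carries flag M1): it is in state P.
By R17 (it is in state P): it is classified as S1.
By R19 (it is classified as Z1): it is tagged M.
By R2 (it is tagged M, it has attribute S): it exceeds the size threshold.
By R8 (it exceeds the size threshold, it is classified as S1, it originates from an untrusted subnet): it meets criterion F.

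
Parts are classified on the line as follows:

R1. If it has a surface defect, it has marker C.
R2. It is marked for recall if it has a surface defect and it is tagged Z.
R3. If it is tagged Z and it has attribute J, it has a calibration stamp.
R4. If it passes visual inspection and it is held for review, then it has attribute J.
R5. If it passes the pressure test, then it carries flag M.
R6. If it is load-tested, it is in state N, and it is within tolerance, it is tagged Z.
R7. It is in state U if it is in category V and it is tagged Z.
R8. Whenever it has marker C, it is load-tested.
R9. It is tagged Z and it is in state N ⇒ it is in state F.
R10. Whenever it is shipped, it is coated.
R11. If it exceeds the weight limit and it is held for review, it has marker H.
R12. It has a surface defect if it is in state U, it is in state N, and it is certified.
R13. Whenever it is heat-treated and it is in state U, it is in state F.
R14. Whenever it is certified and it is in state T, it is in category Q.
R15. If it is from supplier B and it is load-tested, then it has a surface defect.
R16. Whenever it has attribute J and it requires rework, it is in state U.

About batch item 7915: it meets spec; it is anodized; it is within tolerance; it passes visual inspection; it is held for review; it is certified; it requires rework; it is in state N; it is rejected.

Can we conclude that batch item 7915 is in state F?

By R4 (it passes visual inspection, it is held for review): it has attribute J.
By R16 (it has attribute J, it requires rework): it is in state U.
By R12 (it is in state U, it is in state N, it is certified): it has a surface defect.
By R1 (it has a surface defect): it has marker C.
By R8 (it has marker C): it is load-tested.
By R6 (it is load-tested, it is in state N, it is within tolerance): it is tagged Z.
By R9 (it is tagged Z, it is in state N): it is in state F.

Yes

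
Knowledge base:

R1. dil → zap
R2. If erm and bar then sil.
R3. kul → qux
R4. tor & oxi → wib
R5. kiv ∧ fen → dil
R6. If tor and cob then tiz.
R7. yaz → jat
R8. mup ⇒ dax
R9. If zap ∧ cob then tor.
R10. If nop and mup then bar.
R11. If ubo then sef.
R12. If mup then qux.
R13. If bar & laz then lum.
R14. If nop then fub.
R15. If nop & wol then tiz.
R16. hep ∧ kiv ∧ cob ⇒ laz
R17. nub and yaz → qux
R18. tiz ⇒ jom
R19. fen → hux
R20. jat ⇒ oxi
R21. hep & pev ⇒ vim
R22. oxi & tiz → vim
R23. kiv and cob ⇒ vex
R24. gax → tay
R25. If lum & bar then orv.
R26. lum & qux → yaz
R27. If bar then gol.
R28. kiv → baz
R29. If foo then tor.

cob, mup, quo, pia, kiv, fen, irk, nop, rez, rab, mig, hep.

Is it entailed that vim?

dil  (by R5: kiv, fen)
bar  (by R10: nop, mup)
qux  (by R12: mup)
laz  (by R16: hep, kiv, cob)
zap  (by R1: dil)
tor  (by R9: zap, cob)
lum  (by R13: bar, laz)
yaz  (by R26: lum, qux)
tiz  (by R6: tor, cob)
jat  (by R7: yaz)
oxi  (by R20: jat)
vim  (by R22: oxi, tiz)

Yes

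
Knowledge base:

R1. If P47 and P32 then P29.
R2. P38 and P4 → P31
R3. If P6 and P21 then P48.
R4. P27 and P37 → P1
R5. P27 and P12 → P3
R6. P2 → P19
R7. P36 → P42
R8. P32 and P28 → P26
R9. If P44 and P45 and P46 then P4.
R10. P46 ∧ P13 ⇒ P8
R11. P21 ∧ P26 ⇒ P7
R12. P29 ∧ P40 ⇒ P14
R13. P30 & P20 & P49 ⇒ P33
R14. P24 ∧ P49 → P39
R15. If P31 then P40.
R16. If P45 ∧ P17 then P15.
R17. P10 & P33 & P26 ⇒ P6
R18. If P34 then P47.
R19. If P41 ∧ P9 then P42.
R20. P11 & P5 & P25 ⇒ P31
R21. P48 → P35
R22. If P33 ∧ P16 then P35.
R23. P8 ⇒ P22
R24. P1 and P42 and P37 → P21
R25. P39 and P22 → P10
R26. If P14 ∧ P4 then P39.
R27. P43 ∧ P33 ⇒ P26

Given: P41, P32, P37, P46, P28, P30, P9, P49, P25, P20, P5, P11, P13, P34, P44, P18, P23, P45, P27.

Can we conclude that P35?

Yes

P1  (by R4: P27, P37)
P26  (by R8: P32, P28)
P4  (by R9: P44, P45, P46)
P8  (by R10: P46, P13)
P33  (by R13: P30, P20, P49)
P47  (by R18: P34)
P42  (by R19: P41, P9)
P31  (by R20: P11, P5, P25)
P22  (by R23: P8)
P21  (by R24: P1, P42, P37)
P29  (by R1: P47, P32)
P40  (by R15: P31)
P14  (by R12: P29, P40)
P39  (by R26: P14, P4)
P10  (by R25: P39, P22)
P6  (by R17: P10, P33, P26)
P48  (by R3: P6, P21)
P35  (by R21: P48)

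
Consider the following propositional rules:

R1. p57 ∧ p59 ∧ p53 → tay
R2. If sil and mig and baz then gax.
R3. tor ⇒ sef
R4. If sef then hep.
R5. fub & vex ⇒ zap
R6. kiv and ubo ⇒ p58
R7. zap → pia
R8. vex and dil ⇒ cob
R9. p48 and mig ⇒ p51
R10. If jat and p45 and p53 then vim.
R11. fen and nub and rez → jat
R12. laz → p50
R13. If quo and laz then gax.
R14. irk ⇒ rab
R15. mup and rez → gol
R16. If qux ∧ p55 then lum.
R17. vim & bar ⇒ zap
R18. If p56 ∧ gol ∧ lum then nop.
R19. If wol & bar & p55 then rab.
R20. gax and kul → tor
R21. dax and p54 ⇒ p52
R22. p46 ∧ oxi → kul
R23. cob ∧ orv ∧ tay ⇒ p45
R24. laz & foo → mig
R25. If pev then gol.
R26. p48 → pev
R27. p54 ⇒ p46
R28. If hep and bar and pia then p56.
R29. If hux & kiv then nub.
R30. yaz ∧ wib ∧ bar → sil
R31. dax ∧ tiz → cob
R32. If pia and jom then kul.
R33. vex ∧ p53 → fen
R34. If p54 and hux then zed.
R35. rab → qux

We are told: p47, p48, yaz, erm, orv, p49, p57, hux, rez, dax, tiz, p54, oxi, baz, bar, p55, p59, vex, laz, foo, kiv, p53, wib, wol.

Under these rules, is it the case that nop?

tay  (by R1: p57, p59, p53)
rab  (by R19: wol, bar, p55)
mig  (by R24: laz, foo)
pev  (by R26: p48)
p46  (by R27: p54)
nub  (by R29: hux, kiv)
sil  (by R30: yaz, wib, bar)
cob  (by R31: dax, tiz)
fen  (by R33: vex, p53)
qux  (by R35: rab)
gax  (by R2: sil, mig, baz)
jat  (by R11: fen, nub, rez)
lum  (by R16: qux, p55)
kul  (by R22: p46, oxi)
p45  (by R23: cob, orv, tay)
gol  (by R25: pev)
vim  (by R10: jat, p45, p53)
zap  (by R17: vim, bar)
tor  (by R20: gax, kul)
sef  (by R3: tor)
hep  (by R4: sef)
pia  (by R7: zap)
p56  (by R28: hep, bar, pia)
nop  (by R18: p56, gol, lum)

Yes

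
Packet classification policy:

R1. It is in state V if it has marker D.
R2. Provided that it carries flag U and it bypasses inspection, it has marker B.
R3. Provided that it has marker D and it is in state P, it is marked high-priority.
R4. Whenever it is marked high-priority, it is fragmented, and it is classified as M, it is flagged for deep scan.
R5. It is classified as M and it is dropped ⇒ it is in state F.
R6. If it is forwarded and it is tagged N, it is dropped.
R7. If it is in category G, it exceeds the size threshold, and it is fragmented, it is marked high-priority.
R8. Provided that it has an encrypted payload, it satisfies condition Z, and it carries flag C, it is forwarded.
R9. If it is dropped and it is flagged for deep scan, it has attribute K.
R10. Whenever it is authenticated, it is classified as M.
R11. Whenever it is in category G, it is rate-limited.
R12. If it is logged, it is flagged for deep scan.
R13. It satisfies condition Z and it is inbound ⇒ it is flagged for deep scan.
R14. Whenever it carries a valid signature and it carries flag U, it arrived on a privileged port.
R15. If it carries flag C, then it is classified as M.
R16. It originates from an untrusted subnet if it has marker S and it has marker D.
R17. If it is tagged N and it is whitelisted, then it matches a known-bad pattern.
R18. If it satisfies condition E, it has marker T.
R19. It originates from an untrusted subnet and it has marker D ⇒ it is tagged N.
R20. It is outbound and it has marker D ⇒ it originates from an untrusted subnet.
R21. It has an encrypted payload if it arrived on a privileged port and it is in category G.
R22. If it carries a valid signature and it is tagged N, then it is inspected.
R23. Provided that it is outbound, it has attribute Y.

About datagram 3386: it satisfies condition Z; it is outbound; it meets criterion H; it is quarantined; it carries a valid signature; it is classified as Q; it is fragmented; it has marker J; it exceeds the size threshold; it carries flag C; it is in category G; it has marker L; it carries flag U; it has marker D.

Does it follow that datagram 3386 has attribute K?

Yes

By R7 (it is in category G, it exceeds the size threshold, it is fragmented): it is marked high-priority.
By R14 (it carries a valid signature, it carries flag U): it arrived on a privileged port.
By R15 (it carries flag C): it is classified as M.
By R20 (it is outbound, it has marker D): it originates from an untrusted subnet.
By R21 (it arrived on a privileged port, it is in category G): it has an encrypted payload.
By R4 (it is marked high-priority, it is fragmented, it is classified as M): it is flagged for deep scan.
By R8 (it has an encrypted payload, it satisfies condition Z, it carries flag C): it is forwarded.
By R19 (it originates from an untrusted subnet, it has marker D): it is tagged N.
By R6 (it is forwarded, it is tagged N): it is dropped.
By R9 (it is dropped, it is flagged for deep scan): it has attribute K.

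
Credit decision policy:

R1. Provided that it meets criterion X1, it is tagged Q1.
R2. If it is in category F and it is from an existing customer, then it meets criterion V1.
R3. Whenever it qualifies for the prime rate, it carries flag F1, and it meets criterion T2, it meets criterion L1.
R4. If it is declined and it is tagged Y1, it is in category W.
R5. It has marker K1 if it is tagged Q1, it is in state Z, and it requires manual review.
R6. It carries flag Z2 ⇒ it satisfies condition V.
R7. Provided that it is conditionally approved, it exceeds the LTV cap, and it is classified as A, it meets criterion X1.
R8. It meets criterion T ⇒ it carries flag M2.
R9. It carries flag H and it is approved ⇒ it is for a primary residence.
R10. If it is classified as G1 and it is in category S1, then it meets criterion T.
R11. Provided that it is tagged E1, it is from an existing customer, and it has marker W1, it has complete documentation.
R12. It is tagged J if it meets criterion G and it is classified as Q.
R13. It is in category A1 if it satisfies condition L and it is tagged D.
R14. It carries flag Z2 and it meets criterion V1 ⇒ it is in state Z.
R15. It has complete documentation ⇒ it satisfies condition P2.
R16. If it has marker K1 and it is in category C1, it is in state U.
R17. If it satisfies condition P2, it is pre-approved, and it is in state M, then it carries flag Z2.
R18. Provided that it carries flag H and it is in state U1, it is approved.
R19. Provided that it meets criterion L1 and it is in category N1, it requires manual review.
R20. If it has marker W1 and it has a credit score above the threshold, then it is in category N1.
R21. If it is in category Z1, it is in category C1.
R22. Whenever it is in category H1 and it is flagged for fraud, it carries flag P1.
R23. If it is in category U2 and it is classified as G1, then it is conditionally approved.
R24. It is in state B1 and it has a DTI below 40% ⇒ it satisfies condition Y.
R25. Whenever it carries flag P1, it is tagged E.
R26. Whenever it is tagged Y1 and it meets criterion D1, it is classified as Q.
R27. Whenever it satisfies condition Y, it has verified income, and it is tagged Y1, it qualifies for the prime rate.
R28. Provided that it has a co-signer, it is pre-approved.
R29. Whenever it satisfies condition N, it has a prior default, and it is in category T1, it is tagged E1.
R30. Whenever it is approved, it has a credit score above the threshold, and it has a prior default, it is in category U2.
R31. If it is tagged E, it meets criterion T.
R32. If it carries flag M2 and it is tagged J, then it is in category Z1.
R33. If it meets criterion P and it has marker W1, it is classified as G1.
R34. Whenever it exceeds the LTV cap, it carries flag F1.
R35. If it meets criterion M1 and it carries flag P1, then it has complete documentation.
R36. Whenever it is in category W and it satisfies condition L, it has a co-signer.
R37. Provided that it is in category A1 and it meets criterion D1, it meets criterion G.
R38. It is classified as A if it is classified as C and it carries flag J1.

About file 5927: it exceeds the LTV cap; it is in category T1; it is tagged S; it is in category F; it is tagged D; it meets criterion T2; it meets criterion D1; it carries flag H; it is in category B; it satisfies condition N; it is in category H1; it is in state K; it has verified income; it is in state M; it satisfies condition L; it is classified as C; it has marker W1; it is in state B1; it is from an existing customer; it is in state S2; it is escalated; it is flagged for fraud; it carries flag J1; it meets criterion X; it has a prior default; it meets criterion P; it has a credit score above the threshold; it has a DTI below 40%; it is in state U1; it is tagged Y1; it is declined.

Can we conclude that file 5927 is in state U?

By R2 (it is in category F, it is from an existing customer): it meets criterion V1.
By R4 (it is declined, it is tagged Y1): it is in category W.
By R13 (it satisfies condition L, it is tagged D): it is in category A1.
By R18 (it carries flag H, it is in state U1): it is approved.
By R20 (it has marker W1, it has a credit score above the threshold): it is in category N1.
By R22 (it is in category H1, it is flagged for fraud): it carries flag P1.
By R24 (it is in state B1, it has a DTI below 40%): it satisfies condition Y.
By R25 (it carries flag P1): it is tagged E.
By R26 (it is tagged Y1, it meets criterion D1): it is classified as Q.
By R27 (it satisfies condition Y, it has verified income, it is tagged Y1): it qualifies for the prime rate.
By R29 (it satisfies condition N, it has a prior default, it is in category T1): it is tagged E1.
By R30 (it is approved, it has a credit score above the threshold, it has a prior default): it is in category U2.
By R31 (it is tagged E): it meets criterion T.
By R33 (it meets criterion P, it has marker W1): it is classified as G1.
By R34 (it exceeds the LTV cap): it carries flag F1.
By R36 (it is in category W, it satisfies condition L): it has a co-signer.
By R37 (it is in category A1, it meets criterion D1): it meets criterion G.
By R38 (it is classified as C, it carries flag J1): it is classified as A.
By R3 (it qualifies for the prime rate, it carries flag F1, it meets criterion T2): it meets criterion L1.
By R8 (it meets criterion T): it carries flag M2.
By R11 (it is tagged E1, it is from an existing customer, it has marker W1): it has complete documentation.
By R12 (it meets criterion G, it is classified as Q): it is tagged J.
By R15 (it has complete documentation): it satisfies condition P2.
By R19 (it meets criterion L1, it is in category N1): it requires manual review.
By R23 (it is in category U2, it is classified as G1): it is conditionally approved.
By R28 (it has a co-signer): it is pre-approved.
By R32 (it carries flag M2, it is tagged J): it is in category Z1.
By R7 (it is conditionally approved, it exceeds the LTV cap, it is classified as A): it meets criterion X1.
By R17 (it satisfies condition P2, it is pre-approved, it is in state M): it carries flag Z2.
By R21 (it is in category Z1): it is in category C1.
By R1 (it meets criterion X1): it is tagged Q1.
By R14 (it carries flag Z2, it meets criterion V1): it is in state Z.
By R5 (it is tagged Q1, it is in state Z, it requires manual review): it has marker K1.
By R16 (it has marker K1, it is in category C1): it is in state U.

Yes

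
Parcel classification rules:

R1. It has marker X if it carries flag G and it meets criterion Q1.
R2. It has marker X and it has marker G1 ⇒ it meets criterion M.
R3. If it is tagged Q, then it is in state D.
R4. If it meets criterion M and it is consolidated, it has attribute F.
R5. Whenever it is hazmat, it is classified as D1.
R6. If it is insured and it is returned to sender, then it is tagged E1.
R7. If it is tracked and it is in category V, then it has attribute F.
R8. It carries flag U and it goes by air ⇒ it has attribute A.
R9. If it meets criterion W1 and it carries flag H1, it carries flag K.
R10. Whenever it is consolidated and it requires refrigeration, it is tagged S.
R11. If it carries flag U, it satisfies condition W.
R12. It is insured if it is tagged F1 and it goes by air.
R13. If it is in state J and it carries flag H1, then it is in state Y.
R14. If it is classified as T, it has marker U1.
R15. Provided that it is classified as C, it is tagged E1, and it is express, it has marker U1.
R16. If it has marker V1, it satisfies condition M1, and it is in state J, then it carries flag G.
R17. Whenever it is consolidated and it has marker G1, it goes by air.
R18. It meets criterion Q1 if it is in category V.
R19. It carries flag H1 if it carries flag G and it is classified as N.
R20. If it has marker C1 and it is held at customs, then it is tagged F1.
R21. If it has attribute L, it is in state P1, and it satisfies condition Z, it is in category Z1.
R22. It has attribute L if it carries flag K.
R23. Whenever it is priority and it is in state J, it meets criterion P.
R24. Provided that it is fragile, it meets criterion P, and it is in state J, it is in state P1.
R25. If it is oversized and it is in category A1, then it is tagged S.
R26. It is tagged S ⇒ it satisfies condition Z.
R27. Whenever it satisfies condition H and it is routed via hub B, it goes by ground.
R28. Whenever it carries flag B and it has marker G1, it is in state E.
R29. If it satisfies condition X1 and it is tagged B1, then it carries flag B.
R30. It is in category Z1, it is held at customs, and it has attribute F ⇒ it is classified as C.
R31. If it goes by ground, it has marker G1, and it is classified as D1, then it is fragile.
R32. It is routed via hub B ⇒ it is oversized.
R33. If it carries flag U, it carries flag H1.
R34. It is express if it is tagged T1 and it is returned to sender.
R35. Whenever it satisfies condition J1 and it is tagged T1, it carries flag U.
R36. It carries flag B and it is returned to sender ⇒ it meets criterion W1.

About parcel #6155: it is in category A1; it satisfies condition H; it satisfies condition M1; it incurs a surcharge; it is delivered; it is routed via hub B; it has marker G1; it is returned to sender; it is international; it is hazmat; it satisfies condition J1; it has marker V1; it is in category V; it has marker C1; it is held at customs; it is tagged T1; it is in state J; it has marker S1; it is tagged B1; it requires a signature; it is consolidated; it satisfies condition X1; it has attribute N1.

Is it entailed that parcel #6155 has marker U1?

No

Forward chaining from the given facts derives: is classified as D1, carries flag G, goes by air, meets criterion Q1, is tagged F1, goes by ground, carries flag B, is fragile, is oversized, is express, carries flag U, meets criterion W1, has marker X, meets criterion M, has attribute F, has attribute A, satisfies condition W, is insured, is tagged S, satisfies condition Z, is in state E, carries flag H1, is tagged E1, carries flag K, is in state Y, has attribute L.
Rules concluding "it has marker U1": R14 needs "it is classified as T"; R15 needs "it is classified as C" — none of these are established.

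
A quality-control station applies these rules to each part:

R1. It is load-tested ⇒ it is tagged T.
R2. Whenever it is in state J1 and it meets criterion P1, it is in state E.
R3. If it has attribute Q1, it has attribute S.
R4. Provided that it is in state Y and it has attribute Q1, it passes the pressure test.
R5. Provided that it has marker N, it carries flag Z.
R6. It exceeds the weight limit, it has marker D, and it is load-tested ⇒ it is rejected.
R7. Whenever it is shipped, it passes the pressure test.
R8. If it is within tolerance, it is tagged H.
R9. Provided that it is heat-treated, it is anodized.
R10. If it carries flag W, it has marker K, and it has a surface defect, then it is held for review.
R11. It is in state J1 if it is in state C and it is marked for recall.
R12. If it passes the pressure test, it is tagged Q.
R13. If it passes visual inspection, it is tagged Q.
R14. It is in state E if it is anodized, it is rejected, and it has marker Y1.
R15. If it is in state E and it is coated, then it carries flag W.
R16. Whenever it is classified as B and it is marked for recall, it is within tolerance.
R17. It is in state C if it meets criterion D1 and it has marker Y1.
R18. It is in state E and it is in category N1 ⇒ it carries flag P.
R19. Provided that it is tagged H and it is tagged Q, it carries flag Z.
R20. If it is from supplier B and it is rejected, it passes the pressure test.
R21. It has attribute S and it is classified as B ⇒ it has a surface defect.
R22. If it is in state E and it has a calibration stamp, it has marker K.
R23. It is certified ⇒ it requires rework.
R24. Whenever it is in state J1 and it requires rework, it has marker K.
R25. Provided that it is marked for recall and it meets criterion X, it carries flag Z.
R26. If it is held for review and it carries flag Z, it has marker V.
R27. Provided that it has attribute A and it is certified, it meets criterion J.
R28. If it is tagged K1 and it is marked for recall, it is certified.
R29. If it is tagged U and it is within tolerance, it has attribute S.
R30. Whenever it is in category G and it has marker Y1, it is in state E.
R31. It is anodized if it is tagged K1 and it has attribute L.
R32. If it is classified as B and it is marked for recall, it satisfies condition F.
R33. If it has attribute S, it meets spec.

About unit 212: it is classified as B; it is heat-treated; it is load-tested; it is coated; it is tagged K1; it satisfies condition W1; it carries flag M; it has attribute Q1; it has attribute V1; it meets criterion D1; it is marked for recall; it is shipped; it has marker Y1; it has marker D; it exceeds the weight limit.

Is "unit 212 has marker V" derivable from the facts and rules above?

By R3 (it has attribute Q1): it has attribute S.
By R6 (it exceeds the weight limit, it has marker D, it is load-tested): it is rejected.
By R7 (it is shipped): it passes the pressure test.
By R9 (it is heat-treated): it is anodized.
By R12 (it passes the pressure test): it is tagged Q.
By R14 (it is anodized, it is rejected, it has marker Y1): it is in state E.
By R15 (it is in state E, it is coated): it carries flag W.
By R16 (it is classified as B, it is marked for recall): it is within tolerance.
By R17 (it meets criterion D1, it has marker Y1): it is in state C.
By R21 (it has attribute S, it is classified as B): it has a surface defect.
By R28 (it is tagged K1, it is marked for recall): it is certified.
By R8 (it is within tolerance): it is tagged H.
By R11 (it is in state C, it is marked for recall): it is in state J1.
By R19 (it is tagged H, it is tagged Q): it carries flag Z.
By R23 (it is certified): it requires rework.
By R24 (it is in state J1, it requires rework): it has marker K.
By R10 (it carries flag W, it has marker K, it has a surface defect): it is held for review.
By R26 (it is held for review, it carries flag Z): it has marker V.

Yes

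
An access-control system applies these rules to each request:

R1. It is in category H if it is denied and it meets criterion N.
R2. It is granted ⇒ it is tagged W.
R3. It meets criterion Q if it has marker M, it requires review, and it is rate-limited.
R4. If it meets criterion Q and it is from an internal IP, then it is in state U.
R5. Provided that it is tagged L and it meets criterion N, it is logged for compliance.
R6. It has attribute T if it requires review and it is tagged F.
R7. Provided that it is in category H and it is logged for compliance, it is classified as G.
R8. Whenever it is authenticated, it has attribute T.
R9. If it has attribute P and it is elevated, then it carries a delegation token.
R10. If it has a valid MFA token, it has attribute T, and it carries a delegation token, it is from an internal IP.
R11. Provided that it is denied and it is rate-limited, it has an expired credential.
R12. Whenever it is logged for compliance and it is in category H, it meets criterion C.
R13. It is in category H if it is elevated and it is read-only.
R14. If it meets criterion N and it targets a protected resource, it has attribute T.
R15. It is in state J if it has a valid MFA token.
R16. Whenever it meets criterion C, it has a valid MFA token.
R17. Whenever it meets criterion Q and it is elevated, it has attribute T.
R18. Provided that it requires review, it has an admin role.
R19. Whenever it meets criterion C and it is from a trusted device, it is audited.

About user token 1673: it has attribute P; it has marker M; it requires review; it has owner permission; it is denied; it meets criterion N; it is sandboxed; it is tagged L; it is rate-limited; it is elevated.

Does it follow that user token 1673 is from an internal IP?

Yes

By R1 (it is denied, it meets criterion N): it is in category H.
By R3 (it has marker M, it requires review, it is rate-limited): it meets criterion Q.
By R5 (it is tagged L, it meets criterion N): it is logged for compliance.
By R9 (it has attribute P, it is elevated): it carries a delegation token.
By R12 (it is logged for compliance, it is in category H): it meets criterion C.
By R16 (it meets criterion C): it has a valid MFA token.
By R17 (it meets criterion Q, it is elevated): it has attribute T.
By R10 (it has a valid MFA token, it has attribute T, it carries a delegation token): it is from an internal IP.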